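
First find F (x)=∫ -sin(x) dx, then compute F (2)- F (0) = -1 + cos(2)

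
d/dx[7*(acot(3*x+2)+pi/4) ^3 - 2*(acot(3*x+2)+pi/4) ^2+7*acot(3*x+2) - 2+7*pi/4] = (-1008*acot(3*x + 2)^2 - 504*pi*acot(3*x + 2) + 192*acot(3*x + 2) - 63*pi^2 - 336 + 48*pi)/(144*x^2 + 192*x + 80)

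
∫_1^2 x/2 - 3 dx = -9/4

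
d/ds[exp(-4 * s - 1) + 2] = -4*exp(-4*s - 1)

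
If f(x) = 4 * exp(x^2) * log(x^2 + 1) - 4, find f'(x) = (8*x^3*exp(x^2)*log(x^2 + 1) + 8*x*exp(x^2)*log(x^2 + 1) + 8*x*exp(x^2))/(x^2 + 1)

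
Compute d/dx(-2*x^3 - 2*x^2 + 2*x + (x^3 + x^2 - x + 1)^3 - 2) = 9*x^8 + 24*x^7 - 12*x^5 + 30*x^4 - 18*x^2 + 8*x - 1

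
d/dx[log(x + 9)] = 1/(x + 9)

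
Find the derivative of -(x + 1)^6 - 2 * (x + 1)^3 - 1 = -6*x^5 - 30*x^4 - 60*x^3 - 66*x^2 - 42*x - 12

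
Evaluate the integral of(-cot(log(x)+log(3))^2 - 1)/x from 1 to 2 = -cot(log(3)) + cot(log(6))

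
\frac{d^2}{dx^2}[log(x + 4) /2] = -1/(2*x^2 + 16*x + 32)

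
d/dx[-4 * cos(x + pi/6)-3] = 4*sin(x + pi/6)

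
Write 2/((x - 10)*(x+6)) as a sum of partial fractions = -1/(8*(x + 6)) + 1/(8*(x - 10))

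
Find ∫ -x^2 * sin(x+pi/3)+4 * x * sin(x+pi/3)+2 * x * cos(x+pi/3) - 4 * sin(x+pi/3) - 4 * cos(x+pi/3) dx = (x - 2)^2*cos(x + pi/3) + C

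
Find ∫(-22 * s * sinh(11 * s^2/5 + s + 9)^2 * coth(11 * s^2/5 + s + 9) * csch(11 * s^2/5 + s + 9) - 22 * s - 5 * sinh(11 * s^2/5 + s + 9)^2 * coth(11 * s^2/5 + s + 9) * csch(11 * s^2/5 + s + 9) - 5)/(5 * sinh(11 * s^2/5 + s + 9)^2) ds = (cosh(11*s^2/5 + s + 9) + 1)/sinh(11*s^2/5 + s + 9) + C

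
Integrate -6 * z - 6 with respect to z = -3*z^2 - 6*z + C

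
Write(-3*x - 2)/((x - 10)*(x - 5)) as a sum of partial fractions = 17/(5*(x - 5)) - 32/(5*(x - 10))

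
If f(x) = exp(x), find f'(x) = exp(x)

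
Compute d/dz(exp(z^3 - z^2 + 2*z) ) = 3*z^2*exp(z^3 - z^2 + 2*z) - 2*z*exp(z^3 - z^2 + 2*z) + 2*exp(z^3 - z^2 + 2*z)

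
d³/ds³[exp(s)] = exp(s)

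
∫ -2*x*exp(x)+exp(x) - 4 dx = -(2*x - 3)*(exp(x) + 2) + C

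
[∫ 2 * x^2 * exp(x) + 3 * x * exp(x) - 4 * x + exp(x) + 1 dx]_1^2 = -3*E - 5 + 8*exp(2)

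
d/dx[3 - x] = -1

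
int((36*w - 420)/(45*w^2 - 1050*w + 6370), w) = 2*log((3*w - 35)^2/49 + 1)/5 + C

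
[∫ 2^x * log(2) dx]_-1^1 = 3/2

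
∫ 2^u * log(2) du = 2^u + C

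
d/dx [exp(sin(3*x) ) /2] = 3*exp(sin(3*x))*cos(3*x)/2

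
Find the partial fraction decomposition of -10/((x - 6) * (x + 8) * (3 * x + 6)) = -5/(126*(x + 8)) + 5/(72*(x + 2)) - 5/(168*(x - 6))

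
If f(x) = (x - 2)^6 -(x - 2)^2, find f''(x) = 30*x^4 - 240*x^3 + 720*x^2 - 960*x + 478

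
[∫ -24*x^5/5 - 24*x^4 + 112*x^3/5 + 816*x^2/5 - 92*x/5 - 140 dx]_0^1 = -474/5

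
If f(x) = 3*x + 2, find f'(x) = 3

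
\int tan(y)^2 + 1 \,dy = tan(y) + C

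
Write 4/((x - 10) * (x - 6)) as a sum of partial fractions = -1/(x - 6) + 1/(x - 10)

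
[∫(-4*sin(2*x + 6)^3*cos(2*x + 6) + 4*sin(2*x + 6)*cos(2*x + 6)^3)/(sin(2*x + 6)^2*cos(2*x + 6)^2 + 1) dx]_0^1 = -log(9 - cos(24)) + log(9 - cos(32))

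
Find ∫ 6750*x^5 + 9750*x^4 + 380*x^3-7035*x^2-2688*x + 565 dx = 1125*x^6 + 1950*x^5 + 95*x^4 - 2345*x^3 - 1344*x^2 + 565*x + C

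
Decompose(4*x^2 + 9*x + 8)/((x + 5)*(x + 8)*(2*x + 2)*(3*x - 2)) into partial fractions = 213/(2210*(3*x - 2)) - 16/(91*(x + 8)) + 21/(136*(x + 5)) - 3/(280*(x + 1))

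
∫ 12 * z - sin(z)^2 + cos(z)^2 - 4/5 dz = 6*z^2 - 4*z/5 + sin(2*z)/2 + C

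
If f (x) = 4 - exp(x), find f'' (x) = -exp(x)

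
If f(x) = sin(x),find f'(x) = cos(x)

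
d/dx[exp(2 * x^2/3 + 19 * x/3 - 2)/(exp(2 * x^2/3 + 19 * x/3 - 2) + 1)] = (4*x*exp(2*x^2/3 + 19*x/3 - 2) + 19*exp(2*x^2/3 + 19*x/3 - 2))/(3*exp(-4)*exp(38*x/3)*exp(4*x^2/3) + 6*exp(-2)*exp(19*x/3)*exp(2*x^2/3) + 3)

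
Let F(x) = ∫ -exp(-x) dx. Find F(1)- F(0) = -1 + exp(-1)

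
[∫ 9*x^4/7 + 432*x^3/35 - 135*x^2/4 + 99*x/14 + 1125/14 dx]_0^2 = 4986/35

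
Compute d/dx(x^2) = 2*x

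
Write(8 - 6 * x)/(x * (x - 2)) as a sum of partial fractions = -2/(x - 2) - 4/x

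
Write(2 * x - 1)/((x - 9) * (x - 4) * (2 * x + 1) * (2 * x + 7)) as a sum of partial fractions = 16/(1125*(2*x + 7)) - 4/(513*(2*x + 1)) - 7/(675*(x - 4)) + 17/(2375*(x - 9))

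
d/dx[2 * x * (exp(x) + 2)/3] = 2*x*exp(x)/3 + 2*exp(x)/3 + 4/3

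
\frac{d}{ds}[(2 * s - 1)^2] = 8*s - 4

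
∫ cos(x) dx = sin(x) + C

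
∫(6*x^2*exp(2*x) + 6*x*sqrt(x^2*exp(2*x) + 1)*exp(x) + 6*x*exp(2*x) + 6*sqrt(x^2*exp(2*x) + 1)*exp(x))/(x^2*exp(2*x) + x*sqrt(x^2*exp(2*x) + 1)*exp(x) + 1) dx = 6*log(x*exp(x) + sqrt(x^2*exp(2*x) + 1)) + C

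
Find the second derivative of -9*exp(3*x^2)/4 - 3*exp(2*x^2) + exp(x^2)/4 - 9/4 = -81*x^2*exp(3*x^2) - 48*x^2*exp(2*x^2) + x^2*exp(x^2) - 27*exp(3*x^2)/2 - 12*exp(2*x^2) + exp(x^2)/2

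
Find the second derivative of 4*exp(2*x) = 16*exp(2*x)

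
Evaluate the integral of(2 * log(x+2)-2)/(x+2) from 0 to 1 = -(-1 + log(2))^2 + (-1 + log(3))^2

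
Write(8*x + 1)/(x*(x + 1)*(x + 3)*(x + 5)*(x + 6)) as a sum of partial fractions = -47/(90*(x + 6)) + 39/(40*(x + 5)) - 23/(36*(x + 3)) + 7/(40*(x + 1)) + 1/(90*x)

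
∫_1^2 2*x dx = 3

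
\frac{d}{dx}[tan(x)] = cos(x)^(-2)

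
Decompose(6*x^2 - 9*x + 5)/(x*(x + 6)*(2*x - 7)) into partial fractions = 188/(133*(2*x - 7)) + 275/(114*(x + 6)) - 5/(42*x)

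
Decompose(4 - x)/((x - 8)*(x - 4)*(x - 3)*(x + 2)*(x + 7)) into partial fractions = 1/(750*(x + 7)) - 1/(250*(x + 2)) + 1/(250*(x - 3)) - 1/(750*(x - 8))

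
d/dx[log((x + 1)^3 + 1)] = (3*x^2 + 6*x + 3)/(x^3 + 3*x^2 + 3*x + 2)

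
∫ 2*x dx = x^2 + C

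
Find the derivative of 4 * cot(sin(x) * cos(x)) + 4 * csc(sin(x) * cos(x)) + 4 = 4*(sin(2*x - sin(2*x)/2)/tan(sin(2*x)/2) - sin(2*x + sin(2*x)/2)/tan(sin(2*x)/2) - 2*cos(2*x))/(1 - cos(sin(2*x)))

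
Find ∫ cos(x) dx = sin(x) + C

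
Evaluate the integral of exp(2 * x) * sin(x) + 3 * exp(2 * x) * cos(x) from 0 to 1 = -1 + (cos(1) + sin(1))*exp(2)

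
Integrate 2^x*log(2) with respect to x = 2^x + C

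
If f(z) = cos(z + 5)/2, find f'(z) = -sin(z + 5)/2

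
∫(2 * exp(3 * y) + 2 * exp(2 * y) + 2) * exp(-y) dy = 2*(exp(y) + 2)*sinh(y) + C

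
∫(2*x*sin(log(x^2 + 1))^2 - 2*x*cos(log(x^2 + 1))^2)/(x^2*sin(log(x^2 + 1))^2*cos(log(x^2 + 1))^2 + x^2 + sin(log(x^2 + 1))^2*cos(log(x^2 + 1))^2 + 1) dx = acot(sin(2*log(x^2 + 1))/2) + C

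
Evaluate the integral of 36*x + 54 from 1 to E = -104 + 6*E + 2*(-3*E - 4)^2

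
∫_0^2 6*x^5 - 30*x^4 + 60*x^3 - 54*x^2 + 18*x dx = 4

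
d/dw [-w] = -1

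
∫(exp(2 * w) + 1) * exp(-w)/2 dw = sinh(w) + C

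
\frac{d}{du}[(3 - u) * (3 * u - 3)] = 12 - 6*u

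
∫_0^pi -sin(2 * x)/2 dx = 0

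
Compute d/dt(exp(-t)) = -exp(-t)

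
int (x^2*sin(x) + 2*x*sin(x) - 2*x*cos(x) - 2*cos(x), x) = -x*(x + 2)*cos(x) + C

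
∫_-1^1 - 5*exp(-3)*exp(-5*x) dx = -exp(2) + exp(-8)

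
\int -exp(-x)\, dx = exp(-x) + C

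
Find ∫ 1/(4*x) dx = log(x)/4 + C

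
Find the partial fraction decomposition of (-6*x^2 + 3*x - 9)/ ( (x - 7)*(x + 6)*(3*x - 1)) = 39/(190*(3*x - 1)) - 243/(247*(x + 6)) - 141/(130*(x - 7))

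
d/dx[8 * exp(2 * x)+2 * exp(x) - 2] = 16*exp(2*x) + 2*exp(x)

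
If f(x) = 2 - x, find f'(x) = -1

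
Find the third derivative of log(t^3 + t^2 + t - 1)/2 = (3*t^6 + 6*t^5 + 3*t^4 + 26*t^3 + 27*t^2 + 12*t + 7)/(t^9 + 3*t^8 + 6*t^7 + 4*t^6 - 6*t^4 - 2*t^3 + 3*t - 1)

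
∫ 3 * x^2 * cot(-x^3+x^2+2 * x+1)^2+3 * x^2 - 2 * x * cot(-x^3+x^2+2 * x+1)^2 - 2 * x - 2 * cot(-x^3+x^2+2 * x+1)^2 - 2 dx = cot(-x^3 + x^2 + 2*x + 1) + C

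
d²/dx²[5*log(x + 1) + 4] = -5/(x^2 + 2*x + 1)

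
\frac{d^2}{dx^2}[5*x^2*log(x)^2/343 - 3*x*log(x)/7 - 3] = (10*x*log(x)^2 + 30*x*log(x) + 10*x - 147)/(343*x)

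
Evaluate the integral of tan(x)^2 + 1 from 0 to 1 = tan(1)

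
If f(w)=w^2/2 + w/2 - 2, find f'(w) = w + 1/2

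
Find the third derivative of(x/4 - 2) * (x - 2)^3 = 6*x - 21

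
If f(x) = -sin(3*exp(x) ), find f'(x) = -3*exp(x)*cos(3*exp(x))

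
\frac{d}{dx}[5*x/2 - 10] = 5/2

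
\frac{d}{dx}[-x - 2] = -1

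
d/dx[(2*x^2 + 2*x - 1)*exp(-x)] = (-2*x^2 + 2*x + 3)*exp(-x)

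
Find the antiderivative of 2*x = x^2 + C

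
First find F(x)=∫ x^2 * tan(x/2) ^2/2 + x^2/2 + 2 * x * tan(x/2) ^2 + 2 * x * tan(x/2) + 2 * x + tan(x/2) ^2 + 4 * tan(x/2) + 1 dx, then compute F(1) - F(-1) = 6*tan(1/2)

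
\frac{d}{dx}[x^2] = 2*x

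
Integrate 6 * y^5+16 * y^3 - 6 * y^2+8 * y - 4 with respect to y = y^6 + 4*y^4 - 2*y^3 + 4*y^2 - 4*y + C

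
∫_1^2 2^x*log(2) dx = 2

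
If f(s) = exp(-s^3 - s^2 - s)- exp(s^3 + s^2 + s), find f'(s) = (-3*s^2*exp(2*s^3 + 2*s^2 + 2*s) - 3*s^2 - 2*s*exp(2*s^3 + 2*s^2 + 2*s) - 2*s - exp(2*s^3 + 2*s^2 + 2*s) - 1)*exp(-s^3 - s^2 - s)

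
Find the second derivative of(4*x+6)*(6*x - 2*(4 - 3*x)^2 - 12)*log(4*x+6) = (-864*x^2*log(2*x + 3) - 720*x^2 - 864*x^2*log(2) - 864*x*log(2*x + 3) - 864*x*log(2) + 432*x + 648*log(2*x + 3) + 648*log(2) + 944)/(2*x + 3)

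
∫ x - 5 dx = x^2/2 - 5*x + C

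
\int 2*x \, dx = x^2 + C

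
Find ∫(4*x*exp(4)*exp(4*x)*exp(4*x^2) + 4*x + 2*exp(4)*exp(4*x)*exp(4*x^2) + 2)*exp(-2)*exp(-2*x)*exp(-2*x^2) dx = 2*sinh(2*x^2 + 2*x + 2) + C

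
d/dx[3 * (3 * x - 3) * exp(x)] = 9*x*exp(x)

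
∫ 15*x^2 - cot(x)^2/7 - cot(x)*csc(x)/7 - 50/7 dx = 5*x^3 - 7*x + cot(x)/7 + csc(x)/7 + C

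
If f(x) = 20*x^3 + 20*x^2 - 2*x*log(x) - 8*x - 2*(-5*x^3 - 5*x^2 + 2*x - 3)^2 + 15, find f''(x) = (-1500*x^5 - 2000*x^4 - 120*x^3 - 96*x - 2)/x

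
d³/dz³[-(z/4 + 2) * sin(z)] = z*cos(z)/4 + 3*sin(z)/4 + 2*cos(z)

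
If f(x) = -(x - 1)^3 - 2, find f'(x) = -3*x^2 + 6*x - 3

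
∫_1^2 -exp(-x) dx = -exp(-1) + exp(-2)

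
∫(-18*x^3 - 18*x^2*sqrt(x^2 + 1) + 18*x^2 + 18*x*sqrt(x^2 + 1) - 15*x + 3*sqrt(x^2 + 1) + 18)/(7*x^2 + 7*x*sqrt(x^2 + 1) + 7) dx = -9*x^2/7 + 18*x/7 + 3*log(x + sqrt(x^2 + 1))/7 + C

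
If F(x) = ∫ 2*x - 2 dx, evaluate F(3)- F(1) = 4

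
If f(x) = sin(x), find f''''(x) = sin(x)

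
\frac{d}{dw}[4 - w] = -1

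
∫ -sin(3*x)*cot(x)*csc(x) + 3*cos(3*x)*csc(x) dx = sin(3*x)*csc(x) + C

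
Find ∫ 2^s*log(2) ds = 2^s + C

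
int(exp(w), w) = exp(w) + C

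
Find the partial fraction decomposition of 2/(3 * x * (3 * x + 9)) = -2/(27*(x + 3)) + 2/(27*x)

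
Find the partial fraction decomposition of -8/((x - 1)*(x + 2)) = 8/(3*(x + 2)) - 8/(3*(x - 1))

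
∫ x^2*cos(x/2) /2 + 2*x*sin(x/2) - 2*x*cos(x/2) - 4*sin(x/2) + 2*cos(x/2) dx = (x - 2)^2*sin(x/2) + C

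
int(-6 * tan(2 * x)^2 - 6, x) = -3*tan(2*x) + C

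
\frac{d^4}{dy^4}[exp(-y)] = exp(-y)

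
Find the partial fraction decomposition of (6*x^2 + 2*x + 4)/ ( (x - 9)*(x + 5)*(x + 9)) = 59/(9*(x + 9)) - 18/(7*(x + 5)) + 127/(63*(x - 9))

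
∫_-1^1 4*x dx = 0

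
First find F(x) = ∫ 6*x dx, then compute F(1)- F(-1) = 0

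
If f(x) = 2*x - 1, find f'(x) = 2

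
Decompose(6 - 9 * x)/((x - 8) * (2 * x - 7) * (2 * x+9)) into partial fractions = 93/(400*(2*x + 9)) + 17/(48*(2*x - 7)) - 22/(75*(x - 8))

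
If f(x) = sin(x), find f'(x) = cos(x)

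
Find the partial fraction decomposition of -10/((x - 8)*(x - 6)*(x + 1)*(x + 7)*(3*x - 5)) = -405/(25688*(3*x - 5)) - 1/(3042*(x + 7)) + 5/(1512*(x + 1)) + 5/(1183*(x - 6)) - 1/(513*(x - 8))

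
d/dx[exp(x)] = exp(x)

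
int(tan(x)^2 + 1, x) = tan(x) + C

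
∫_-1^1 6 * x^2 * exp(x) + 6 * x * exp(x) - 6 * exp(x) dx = -12*exp(-1)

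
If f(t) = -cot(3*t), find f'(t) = 3/sin(3*t)^2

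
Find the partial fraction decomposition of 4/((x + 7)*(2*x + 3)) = 8/(11*(2*x + 3)) - 4/(11*(x + 7))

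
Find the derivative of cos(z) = -sin(z)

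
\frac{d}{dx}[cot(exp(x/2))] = -exp(x/2)/(2*sin(exp(x/2))^2)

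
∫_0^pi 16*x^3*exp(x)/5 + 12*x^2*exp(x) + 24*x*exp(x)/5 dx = 2*pi^2*(6 + 8*pi)*exp(pi)/5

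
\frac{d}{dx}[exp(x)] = exp(x)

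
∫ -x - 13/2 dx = -x^2/2 - 13*x/2 + C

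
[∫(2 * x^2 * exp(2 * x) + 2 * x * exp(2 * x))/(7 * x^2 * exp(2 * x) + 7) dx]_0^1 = log(1 + exp(2))/7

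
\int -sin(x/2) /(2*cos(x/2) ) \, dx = log(3*cos(x/2)) + C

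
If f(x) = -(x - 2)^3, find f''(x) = 12 - 6*x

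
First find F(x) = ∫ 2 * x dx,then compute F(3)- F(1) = 8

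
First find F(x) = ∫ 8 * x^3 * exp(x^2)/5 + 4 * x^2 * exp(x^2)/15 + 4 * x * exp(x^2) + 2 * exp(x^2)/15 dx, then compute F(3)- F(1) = -32*E/15 + 44*exp(9)/5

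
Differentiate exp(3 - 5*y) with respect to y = -5*exp(3 - 5*y)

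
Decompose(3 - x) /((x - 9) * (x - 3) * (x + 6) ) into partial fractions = 1/(15*(x + 6)) - 1/(15*(x - 9))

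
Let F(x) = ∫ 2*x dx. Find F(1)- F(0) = 1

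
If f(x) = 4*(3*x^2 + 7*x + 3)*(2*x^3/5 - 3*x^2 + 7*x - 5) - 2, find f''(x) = 96*x^3 - 1488*x^2/5 + 144*x/5 + 200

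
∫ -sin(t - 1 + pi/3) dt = cos(t - 1 + pi/3) + C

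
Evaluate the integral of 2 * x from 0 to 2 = 4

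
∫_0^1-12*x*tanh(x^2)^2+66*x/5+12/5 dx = 3 + 6*tanh(1)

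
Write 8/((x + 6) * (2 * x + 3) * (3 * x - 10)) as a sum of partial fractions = 18/(203*(3*x - 10)) - 32/(261*(2*x + 3)) + 2/(63*(x + 6))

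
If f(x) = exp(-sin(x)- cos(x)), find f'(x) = (sin(x) - cos(x))*exp(-sin(x) - cos(x))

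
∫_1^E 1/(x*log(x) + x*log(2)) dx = -log(log(2)) + log(log(2*E))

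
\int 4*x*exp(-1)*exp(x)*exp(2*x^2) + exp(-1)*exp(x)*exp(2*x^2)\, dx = exp(2*x^2 + x - 1) + C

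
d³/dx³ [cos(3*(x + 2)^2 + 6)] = 216*x^3*sin(3*x^2 + 12*x + 18) + 1296*x^2*sin(3*x^2 + 12*x + 18) + 2592*x*sin(3*x^2 + 12*x + 18) - 108*x*cos(3*x^2 + 12*x + 18) + 1728*sin(3*x^2 + 12*x + 18) - 216*cos(3*x^2 + 12*x + 18)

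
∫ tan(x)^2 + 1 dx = tan(x) + C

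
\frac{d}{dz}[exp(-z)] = -exp(-z)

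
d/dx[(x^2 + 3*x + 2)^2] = 4*x^3 + 18*x^2 + 26*x + 12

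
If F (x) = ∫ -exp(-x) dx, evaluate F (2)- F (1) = -exp(-1) + exp(-2)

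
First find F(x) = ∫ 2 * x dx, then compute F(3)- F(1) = 8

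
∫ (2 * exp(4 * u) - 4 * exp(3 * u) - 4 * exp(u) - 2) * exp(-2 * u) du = ((exp(u) - 2)*exp(u) - 1)^2*exp(-2*u) + C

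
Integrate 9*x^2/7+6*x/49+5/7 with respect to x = 3*x^3/7 + 3*x^2/49 + 5*x/7 + C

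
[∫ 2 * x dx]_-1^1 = 0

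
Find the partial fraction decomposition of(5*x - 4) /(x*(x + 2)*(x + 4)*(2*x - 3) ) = 4/(33*(2*x - 3)) + 3/(11*(x + 4)) - 1/(2*(x + 2)) + 1/(6*x)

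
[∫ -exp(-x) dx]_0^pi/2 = -1 + exp(-pi/2)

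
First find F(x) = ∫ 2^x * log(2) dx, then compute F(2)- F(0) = 3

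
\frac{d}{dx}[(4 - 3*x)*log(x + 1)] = (-3*x*log(x + 1) - 3*x - 3*log(x + 1) + 4)/(x + 1)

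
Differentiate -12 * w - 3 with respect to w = -12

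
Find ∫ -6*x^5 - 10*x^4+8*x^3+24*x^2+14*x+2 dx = -x^6 - 2*x^5 + 2*x^4 + 8*x^3 + 7*x^2 + 2*x + C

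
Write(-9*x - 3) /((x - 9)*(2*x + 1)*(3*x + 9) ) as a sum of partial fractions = -2/(95*(2*x + 1)) + 2/(15*(x + 3)) - 7/(57*(x - 9))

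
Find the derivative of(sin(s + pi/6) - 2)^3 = 3*sin(s + pi/6)^2*cos(s + pi/6) - 6*sin(2*s + pi/3) + 12*cos(s + pi/6)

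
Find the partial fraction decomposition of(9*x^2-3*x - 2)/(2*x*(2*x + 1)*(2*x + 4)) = -7/(12*(2*x + 1)) + 5/(3*(x + 2)) - 1/(4*x)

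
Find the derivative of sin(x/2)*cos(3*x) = -5*cos(5*x/2)/4 + 7*cos(7*x/2)/4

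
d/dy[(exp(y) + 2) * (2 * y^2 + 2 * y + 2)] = 2*y^2*exp(y) + 6*y*exp(y) + 8*y + 4*exp(y) + 4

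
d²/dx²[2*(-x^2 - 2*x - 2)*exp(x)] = -2*x^2*exp(x) - 12*x*exp(x) - 16*exp(x)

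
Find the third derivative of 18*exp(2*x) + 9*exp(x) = 144*exp(2*x) + 9*exp(x)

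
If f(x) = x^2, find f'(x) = 2*x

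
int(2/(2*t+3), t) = log(4*t + 6) + C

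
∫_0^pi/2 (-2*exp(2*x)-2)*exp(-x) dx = -2*exp(pi/2) + 2*exp(-pi/2)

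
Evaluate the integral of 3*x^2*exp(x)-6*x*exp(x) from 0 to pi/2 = -12 + 3*(-2 + pi/2)^2*exp(pi/2)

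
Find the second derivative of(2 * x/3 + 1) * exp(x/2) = x*exp(x/2)/6 + 11*exp(x/2)/12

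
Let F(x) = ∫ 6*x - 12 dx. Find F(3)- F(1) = 0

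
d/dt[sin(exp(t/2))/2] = exp(t/2)*cos(exp(t/2))/4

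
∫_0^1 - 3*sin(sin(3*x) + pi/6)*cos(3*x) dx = -sqrt(3)/2 + cos(sin(3) + pi/6)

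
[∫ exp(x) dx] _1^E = -E + exp(E)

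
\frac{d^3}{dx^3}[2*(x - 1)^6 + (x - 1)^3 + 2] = 240*x^3 - 720*x^2 + 720*x - 234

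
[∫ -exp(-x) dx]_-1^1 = -E + exp(-1)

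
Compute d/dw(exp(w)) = exp(w)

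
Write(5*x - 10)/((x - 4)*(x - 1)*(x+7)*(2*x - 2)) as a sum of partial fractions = 45/(1408*(x + 7)) - 95/(1152*(x - 1)) + 5/(48*(x - 1)^2) + 5/(99*(x - 4))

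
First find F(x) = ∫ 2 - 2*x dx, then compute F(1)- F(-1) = 4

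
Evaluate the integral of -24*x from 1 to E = 12 - 12*exp(2)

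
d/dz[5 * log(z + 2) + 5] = 5/(z + 2)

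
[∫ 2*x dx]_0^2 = 4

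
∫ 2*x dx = x^2 + C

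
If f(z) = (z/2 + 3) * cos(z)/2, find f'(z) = -z*sin(z)/4 - 3*sin(z)/2 + cos(z)/4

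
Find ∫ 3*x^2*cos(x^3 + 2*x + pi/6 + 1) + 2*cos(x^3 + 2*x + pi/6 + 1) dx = sin(x^3 + 2*x + pi/6 + 1) + C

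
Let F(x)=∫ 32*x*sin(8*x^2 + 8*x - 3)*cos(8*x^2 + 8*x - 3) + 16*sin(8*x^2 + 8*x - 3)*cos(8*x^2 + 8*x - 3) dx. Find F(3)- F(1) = cos(26)/2 - cos(186)/2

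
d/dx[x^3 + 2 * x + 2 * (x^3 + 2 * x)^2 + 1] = 12*x^5 + 32*x^3 + 3*x^2 + 16*x + 2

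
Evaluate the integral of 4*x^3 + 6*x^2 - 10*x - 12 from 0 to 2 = -12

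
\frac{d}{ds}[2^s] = 2^s*log(2)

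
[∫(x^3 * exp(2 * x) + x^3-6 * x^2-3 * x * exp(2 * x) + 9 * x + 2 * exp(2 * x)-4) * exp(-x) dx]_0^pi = (-1 + pi)^3*(-exp(-pi) + exp(pi))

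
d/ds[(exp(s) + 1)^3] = 3*exp(3*s) + 6*exp(2*s) + 3*exp(s)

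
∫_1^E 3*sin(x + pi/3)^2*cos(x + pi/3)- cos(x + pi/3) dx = -sin(1 + pi/3)^3 + sin(pi/3 + E)^3 - sin(pi/3 + E) + sin(1 + pi/3)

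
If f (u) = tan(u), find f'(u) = cos(u)^(-2)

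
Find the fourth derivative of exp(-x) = exp(-x)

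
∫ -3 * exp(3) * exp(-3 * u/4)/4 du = exp(3 - 3*u/4) + C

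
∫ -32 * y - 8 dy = -16*y^2 - 8*y + C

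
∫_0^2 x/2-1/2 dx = 0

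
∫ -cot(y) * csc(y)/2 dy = csc(y)/2 + C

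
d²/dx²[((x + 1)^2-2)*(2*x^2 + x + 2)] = 24*x^2 + 30*x + 4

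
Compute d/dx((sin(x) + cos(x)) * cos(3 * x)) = sqrt(2)*(-3*sin(3*x)*sin(x + pi/4) + cos(3*x)*cos(x + pi/4))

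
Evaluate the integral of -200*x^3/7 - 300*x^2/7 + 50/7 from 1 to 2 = -200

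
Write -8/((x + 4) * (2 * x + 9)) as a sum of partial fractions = 16/(2*x + 9) - 8/(x + 4)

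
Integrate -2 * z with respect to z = -z^2 + C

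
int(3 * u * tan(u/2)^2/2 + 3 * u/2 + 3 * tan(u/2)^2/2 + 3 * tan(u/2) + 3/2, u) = (3*u + 3)*tan(u/2) + C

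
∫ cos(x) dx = sin(x) + C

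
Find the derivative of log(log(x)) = 1/(x*log(x))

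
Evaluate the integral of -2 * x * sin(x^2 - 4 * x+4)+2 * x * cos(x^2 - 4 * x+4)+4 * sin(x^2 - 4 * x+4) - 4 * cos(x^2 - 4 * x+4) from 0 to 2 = -cos(4) - sin(4) + 1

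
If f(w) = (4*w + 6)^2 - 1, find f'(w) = 32*w + 48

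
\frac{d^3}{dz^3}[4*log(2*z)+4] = 8/z^3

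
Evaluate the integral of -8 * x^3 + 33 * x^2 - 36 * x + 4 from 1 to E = -3 + (-2 + E)^3*(-2*E - 1)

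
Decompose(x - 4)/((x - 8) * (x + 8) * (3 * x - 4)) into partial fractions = 3/(70*(3*x - 4)) - 3/(112*(x + 8)) + 1/(80*(x - 8))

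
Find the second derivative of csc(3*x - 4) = 18*cot(3*x - 4)^2*csc(3*x - 4) + 9*csc(3*x - 4)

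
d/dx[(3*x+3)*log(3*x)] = (3*x*log(x) + 3*x + 3*x*log(3) + 3)/x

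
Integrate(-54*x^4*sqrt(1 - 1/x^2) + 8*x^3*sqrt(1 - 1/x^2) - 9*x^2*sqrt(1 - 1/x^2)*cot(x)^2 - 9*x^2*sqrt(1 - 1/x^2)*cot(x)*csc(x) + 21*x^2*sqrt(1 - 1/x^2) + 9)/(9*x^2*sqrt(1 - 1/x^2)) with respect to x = -2*x^3 + 4*x^2/9 + 10*x/3 + cot(x) + asec(x) + csc(x) + C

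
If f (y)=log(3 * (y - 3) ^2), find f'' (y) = -2/(y^2 - 6*y + 9)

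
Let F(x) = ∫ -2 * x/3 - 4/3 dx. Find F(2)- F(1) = -7/3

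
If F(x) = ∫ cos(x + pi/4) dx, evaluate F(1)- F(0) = -sqrt(2)/2 + sin(pi/4 + 1)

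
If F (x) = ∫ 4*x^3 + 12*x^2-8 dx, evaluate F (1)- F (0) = -3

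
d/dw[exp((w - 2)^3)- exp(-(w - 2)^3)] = (3*w^2*exp(2*w^3 - 12*w^2 + 24*w - 16) + 3*w^2 - 12*w*exp(2*w^3 - 12*w^2 + 24*w - 16) - 12*w + 12*exp(2*w^3 - 12*w^2 + 24*w - 16) + 12)*exp(-w^3 + 6*w^2 - 12*w + 8)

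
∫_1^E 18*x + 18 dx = -36 + (3 + 3*E)^2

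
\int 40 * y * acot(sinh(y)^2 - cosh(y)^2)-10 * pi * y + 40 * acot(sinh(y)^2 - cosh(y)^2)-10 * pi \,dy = -10*pi*y^2 - 20*pi*y + C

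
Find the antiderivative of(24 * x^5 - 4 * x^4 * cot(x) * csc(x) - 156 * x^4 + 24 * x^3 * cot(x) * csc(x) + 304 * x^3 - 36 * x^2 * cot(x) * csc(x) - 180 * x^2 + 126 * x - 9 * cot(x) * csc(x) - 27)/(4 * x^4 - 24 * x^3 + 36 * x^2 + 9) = 3*x^2 - 3*x + log(4*x^2*(x - 3)^2/9 + 1) + csc(x) + C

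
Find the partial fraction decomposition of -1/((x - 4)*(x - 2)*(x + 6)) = -1/(80*(x + 6)) + 1/(16*(x - 2)) - 1/(20*(x - 4))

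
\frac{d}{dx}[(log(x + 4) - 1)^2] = (2*log(x + 4) - 2)/(x + 4)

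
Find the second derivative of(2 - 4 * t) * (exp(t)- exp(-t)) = (-4*t*exp(2*t) + 4*t - 6*exp(2*t) - 10)*exp(-t)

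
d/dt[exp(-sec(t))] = -exp(-sec(t))*tan(t)*sec(t)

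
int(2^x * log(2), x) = 2^x + C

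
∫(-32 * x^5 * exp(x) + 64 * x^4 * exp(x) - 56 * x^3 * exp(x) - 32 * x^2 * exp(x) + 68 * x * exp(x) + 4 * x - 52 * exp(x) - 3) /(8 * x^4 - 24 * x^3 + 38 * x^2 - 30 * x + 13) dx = -4*x*exp(x) - acot(4*x^2 - 6*x + 5) + C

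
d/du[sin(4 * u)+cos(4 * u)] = -4*sin(4*u) + 4*cos(4*u)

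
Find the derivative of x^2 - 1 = 2*x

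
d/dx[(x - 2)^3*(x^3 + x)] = 6*x^5 - 30*x^4 + 52*x^3 - 42*x^2 + 24*x - 8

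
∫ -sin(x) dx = cos(x) + C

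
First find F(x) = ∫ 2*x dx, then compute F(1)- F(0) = 1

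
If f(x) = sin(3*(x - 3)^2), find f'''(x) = -216*x^3*cos(3*x^2 - 18*x + 27) + 1944*x^2*cos(3*x^2 - 18*x + 27) - 108*x*sin(3*x^2 - 18*x + 27) - 5832*x*cos(3*x^2 - 18*x + 27) + 324*sin(3*x^2 - 18*x + 27) + 5832*cos(3*x^2 - 18*x + 27)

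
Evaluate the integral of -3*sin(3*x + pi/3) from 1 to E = cos(pi/3 + 3*E) - cos(pi/3 + 3)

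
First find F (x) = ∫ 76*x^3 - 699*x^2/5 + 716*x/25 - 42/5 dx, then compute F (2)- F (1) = -166/25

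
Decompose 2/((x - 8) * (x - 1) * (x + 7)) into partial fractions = 1/(60*(x + 7)) - 1/(28*(x - 1)) + 2/(105*(x - 8))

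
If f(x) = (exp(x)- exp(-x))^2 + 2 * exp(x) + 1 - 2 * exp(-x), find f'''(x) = (8*exp(4*x) + 2*exp(3*x) + 2*exp(x) - 8)*exp(-2*x)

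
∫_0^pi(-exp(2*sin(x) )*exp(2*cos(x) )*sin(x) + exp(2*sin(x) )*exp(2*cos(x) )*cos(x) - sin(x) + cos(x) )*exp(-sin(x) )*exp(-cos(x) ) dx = -2*E + 2*exp(-1)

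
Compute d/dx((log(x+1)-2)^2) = (2*log(x + 1) - 4)/(x + 1)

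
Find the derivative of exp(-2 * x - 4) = -2*exp(-2*x - 4)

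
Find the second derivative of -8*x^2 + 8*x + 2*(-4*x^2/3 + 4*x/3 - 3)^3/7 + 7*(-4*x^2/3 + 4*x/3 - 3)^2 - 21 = -1280*x^4/63 + 2560*x^3/63 + 1472*x^2/21 - 5696*x/63 + 5744/63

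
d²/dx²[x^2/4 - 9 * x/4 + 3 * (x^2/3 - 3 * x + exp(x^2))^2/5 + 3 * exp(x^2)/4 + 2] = 8*x^4*exp(x^2)/5 - 72*x^3*exp(x^2)/5 + 48*x^2*exp(2*x^2)/5 + 7*x^2*exp(x^2) + 4*x^2/5 - 108*x*exp(x^2)/5 - 36*x/5 + 12*exp(2*x^2)/5 + 23*exp(x^2)/10 + 113/10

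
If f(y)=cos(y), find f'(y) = -sin(y)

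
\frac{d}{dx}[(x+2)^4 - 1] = 4*x^3 + 24*x^2 + 48*x + 32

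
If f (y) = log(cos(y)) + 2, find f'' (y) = -1/cos(y)^2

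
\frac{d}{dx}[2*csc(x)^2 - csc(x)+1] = (1 - 4/sin(x))*cos(x)/sin(x)^2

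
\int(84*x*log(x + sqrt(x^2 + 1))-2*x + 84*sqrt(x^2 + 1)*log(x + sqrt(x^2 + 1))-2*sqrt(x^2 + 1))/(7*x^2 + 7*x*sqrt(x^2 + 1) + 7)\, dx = 2*(21*log(x + sqrt(x^2 + 1)) - 1)*log(x + sqrt(x^2 + 1))/7 + C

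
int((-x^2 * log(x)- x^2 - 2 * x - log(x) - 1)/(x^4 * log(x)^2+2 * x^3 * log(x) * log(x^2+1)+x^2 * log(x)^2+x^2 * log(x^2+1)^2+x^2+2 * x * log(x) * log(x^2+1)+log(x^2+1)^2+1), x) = acot(x*log(x) + log(x^2 + 1)) + C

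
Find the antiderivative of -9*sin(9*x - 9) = cos(9*x - 9) + C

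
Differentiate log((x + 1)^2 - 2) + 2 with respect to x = (2*x + 2)/(x^2 + 2*x - 1)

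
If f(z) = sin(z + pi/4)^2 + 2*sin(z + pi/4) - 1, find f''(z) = -2*sin(2*z) - 2*sin(z + pi/4)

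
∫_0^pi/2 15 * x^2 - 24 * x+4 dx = (-2 + 5*pi/2)*(-pi + pi^2/4)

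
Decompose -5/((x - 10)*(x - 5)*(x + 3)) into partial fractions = -5/(104*(x + 3)) + 1/(8*(x - 5)) - 1/(13*(x - 10))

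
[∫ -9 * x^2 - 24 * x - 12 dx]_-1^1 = -30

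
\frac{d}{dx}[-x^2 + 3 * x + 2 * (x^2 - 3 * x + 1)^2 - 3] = 8*x^3 - 36*x^2 + 42*x - 9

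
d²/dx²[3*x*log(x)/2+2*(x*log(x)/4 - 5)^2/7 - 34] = (x*log(x)^2 + 3*x*log(x) + x + 22)/(28*x)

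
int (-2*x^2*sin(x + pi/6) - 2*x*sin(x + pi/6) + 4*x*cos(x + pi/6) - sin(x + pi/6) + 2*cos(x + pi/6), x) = (2*x^2 + 2*x + 1)*cos(x + pi/6) + C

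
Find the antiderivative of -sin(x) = cos(x) + C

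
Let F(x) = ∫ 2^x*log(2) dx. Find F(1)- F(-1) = 3/2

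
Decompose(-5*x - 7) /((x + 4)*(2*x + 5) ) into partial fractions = 11/(3*(2*x + 5)) - 13/(3*(x + 4))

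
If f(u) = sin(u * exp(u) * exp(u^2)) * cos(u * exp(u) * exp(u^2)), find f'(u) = (2*u^2 + u + 1)*exp(u)*exp(u^2)*cos(2*u*exp(u)*exp(u^2))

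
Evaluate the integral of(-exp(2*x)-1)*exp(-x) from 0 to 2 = -exp(2) + exp(-2)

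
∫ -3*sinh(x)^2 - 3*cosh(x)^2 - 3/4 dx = -3*x/4 - 3*sinh(2*x)/2 + C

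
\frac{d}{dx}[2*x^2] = 4*x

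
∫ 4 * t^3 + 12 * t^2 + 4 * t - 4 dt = t^4 + 4*t^3 + 2*t^2 - 4*t + C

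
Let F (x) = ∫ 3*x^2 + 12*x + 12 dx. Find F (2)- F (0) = 56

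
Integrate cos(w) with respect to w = sin(w) + C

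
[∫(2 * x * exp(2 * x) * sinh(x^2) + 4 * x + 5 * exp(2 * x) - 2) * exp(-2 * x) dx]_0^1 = -2*exp(-2) + cosh(1) + 4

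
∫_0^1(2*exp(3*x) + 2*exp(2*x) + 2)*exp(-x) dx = (2 + E)*(E - exp(-1))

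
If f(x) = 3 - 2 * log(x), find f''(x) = 2/x^2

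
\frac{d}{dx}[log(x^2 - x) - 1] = (2*x - 1)/(x^2 - x)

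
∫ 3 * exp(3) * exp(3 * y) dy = exp(3*y + 3) + C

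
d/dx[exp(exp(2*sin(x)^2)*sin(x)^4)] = 4*(sin(x)^2 + 1)*exp(exp(2*sin(x)^2)*sin(x)^4)*exp(2*sin(x)^2)*sin(x)^3*cos(x)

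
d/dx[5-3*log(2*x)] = -3/x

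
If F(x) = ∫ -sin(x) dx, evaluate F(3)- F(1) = cos(3) - cos(1)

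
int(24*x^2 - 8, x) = 8*x^3 - 8*x + C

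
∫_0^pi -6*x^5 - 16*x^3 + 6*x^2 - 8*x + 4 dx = -(2*pi + pi^3)^2 + 4*pi + 2*pi^3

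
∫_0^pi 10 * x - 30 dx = -45 + 5*(-3 + pi)^2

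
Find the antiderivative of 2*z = z^2 + C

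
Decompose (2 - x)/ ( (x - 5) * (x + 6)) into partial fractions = -8/(11*(x + 6)) - 3/(11*(x - 5))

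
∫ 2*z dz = z^2 + C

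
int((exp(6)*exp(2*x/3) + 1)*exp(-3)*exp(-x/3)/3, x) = 2*sinh(x/3 + 3) + C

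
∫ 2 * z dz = z^2 + C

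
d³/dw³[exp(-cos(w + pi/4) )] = (sin(w + pi/4)^3 - sin(w + pi/4) + 3*cos(2*w)/2)*exp(-cos(w + pi/4))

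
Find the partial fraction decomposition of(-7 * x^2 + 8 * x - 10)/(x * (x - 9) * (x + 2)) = -27/(11*(x + 2)) - 505/(99*(x - 9)) + 5/(9*x)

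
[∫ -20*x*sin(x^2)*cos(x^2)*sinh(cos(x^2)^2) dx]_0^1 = -5*cosh(1) + 5*cosh(cos(1)^2)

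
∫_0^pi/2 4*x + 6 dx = pi^2/2 + 3*pi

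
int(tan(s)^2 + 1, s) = tan(s) + C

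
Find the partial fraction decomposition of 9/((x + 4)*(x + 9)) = -9/(5*(x + 9)) + 9/(5*(x + 4))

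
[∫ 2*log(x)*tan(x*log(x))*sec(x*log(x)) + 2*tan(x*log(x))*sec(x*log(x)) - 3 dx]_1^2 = -5 + 2*sec(2*log(2))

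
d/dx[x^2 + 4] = 2*x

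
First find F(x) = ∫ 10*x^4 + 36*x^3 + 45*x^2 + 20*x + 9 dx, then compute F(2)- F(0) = 386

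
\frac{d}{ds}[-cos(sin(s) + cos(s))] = sqrt(2)*sin(sqrt(2)*sin(s + pi/4))*cos(s + pi/4)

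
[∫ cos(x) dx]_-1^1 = 2*sin(1)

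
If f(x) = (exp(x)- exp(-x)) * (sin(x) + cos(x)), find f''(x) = 2*sqrt(2)*(exp(2*x) + 1)*exp(-x)*cos(x + pi/4)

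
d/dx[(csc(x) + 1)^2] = -2*(1 + 1/sin(x))*cos(x)/sin(x)^2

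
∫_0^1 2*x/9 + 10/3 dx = 31/9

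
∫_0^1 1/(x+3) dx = -log(3) + log(4)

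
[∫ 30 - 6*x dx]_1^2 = 21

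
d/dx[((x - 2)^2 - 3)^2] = 4*x^3 - 24*x^2 + 36*x - 8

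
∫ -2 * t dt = -t^2 + C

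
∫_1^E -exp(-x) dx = -exp(-1) + exp(-E)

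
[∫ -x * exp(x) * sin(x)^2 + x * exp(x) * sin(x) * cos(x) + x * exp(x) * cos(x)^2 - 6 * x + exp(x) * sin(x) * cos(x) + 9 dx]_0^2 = exp(2)*sin(4) + 6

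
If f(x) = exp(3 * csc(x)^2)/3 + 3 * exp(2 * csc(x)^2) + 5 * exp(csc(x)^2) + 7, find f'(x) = -2*(exp(2/sin(x)^2) + 6*exp(sin(x)^(-2)) + 5)*exp(sin(x)^(-2))*cos(x)/sin(x)^3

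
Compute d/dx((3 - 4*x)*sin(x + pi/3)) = -4*x*cos(x + pi/3) - 4*sin(x + pi/3) + 3*cos(x + pi/3)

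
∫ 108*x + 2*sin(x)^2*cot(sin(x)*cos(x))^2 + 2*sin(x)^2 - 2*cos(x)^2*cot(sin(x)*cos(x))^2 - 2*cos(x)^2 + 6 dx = 54*x^2 + 6*x + 2*cot(sin(2*x)/2) + C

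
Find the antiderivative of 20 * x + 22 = 10*x^2 + 22*x + C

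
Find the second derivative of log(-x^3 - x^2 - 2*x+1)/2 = (-3*x^4 - 4*x^3 - 2*x^2 - 10*x - 6)/(2*x^6 + 4*x^5 + 10*x^4 + 4*x^3 + 4*x^2 - 8*x + 2)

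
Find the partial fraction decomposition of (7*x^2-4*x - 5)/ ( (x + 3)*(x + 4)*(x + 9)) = 299/(15*(x + 9)) - 123/(5*(x + 4)) + 35/(3*(x + 3))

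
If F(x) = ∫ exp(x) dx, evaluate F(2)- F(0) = -1 + exp(2)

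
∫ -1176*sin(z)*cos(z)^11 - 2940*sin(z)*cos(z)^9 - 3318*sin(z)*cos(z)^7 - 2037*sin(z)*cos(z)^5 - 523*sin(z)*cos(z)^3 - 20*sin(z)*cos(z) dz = (392*cos(z)^10 + 1176*cos(z)^8 + 1659*cos(z)^6 + 1358*cos(z)^4 + 523*cos(z)^2 + 40)*cos(z)^2/4 + C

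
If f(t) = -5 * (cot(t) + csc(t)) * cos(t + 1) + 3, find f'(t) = 5*cos(1)*cos(t) + 5*sin(1)*cos(t)^2/sin(t) + 5*cos(t + 1)/sin(t)^2 + 5*cos(1)/sin(t)^2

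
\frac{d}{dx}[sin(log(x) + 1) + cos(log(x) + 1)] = sqrt(2)*cos(log(x) + pi/4 + 1)/x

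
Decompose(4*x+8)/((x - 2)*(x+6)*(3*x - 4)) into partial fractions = -30/(11*(3*x - 4)) - 1/(11*(x + 6)) + 1/(x - 2)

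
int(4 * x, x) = 2*x^2 + C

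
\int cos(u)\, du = sin(u) + C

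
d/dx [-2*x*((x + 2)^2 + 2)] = -6*x^2 - 16*x - 12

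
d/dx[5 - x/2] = -1/2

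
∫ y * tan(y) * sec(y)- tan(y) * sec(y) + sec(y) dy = (y - 1)*sec(y) + C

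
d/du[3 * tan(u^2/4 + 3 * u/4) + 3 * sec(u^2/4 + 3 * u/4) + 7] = 3*u*tan(u^2/4 + 3*u/4)^2/2 + 3*u/2 + 3*u*tan(u^2/4 + 3*u/4)/(2*cos(u*(u + 3)/4)) + 9*tan(u^2/4 + 3*u/4)^2/4 + 9/4 + 9*tan(u^2/4 + 3*u/4)/(4*cos(u*(u + 3)/4))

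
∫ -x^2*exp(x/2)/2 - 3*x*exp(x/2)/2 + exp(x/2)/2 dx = (-x^2 + x - 1)*exp(x/2) + C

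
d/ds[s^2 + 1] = 2*s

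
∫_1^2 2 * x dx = 3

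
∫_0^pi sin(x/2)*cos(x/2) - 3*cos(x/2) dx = -5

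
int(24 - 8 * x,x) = -4*x^2 + 24*x + C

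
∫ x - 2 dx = x^2/2 - 2*x + C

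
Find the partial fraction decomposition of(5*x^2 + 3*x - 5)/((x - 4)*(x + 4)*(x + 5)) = 35/(3*(x + 5)) - 63/(8*(x + 4)) + 29/(24*(x - 4))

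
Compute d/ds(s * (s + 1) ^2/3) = s^2 + 4*s/3 + 1/3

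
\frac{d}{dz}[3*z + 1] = 3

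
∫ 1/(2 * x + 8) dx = log(x + 4)/2 + C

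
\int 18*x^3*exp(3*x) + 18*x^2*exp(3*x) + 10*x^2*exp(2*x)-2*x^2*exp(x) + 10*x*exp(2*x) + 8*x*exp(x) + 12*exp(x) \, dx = x*(6*x^2*exp(2*x) + 5*x*exp(x) - 2*x + 12)*exp(x) + C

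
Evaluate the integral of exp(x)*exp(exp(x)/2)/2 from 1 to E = -exp(E/2) + exp(exp(E)/2)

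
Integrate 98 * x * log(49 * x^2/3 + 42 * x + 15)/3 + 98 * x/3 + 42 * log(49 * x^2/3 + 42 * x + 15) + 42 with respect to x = (49*x^2 + 126*x + 45)*log(49*x^2/3 + 42*x + 15)/3 + C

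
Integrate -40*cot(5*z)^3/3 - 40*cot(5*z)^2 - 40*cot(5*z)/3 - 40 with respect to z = 4*(6 + 1/tan(5*z))/(3*tan(5*z)) + C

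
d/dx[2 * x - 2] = 2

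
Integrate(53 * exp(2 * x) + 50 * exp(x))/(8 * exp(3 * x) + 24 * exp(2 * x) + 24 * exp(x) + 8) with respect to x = (967*exp(2*x) + 1828*exp(x) + 864)/(16*(exp(2*x) + 2*exp(x) + 1)) + C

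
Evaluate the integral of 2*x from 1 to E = -1 + exp(2)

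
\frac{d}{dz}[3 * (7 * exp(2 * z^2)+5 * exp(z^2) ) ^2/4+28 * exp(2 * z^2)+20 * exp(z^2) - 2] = 294*z*exp(4*z^2) + 315*z*exp(3*z^2) + 187*z*exp(2*z^2) + 40*z*exp(z^2)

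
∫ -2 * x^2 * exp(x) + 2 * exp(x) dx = 2*(-x^2 + 2*x - 1)*exp(x) + C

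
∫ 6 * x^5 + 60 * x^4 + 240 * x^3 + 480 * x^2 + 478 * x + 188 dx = x^6 + 12*x^5 + 60*x^4 + 160*x^3 + 239*x^2 + 188*x + C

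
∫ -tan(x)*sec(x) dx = -sec(x) + C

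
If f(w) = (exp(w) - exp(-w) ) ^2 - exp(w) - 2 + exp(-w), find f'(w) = (2*exp(4*w) - exp(3*w) - exp(w) - 2)*exp(-2*w)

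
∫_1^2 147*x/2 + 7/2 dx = 455/4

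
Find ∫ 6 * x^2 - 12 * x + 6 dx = 2*x^3 - 6*x^2 + 6*x + C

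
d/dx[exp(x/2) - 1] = exp(x/2)/2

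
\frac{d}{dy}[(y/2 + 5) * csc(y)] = -y*cot(y)*csc(y)/2 - 5*cot(y)*csc(y) + csc(y)/2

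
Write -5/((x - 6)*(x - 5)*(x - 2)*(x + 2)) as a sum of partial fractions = 5/(224*(x + 2)) - 5/(48*(x - 2)) + 5/(21*(x - 5)) - 5/(32*(x - 6))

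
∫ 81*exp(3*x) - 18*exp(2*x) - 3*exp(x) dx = (27*exp(2*x) - 9*exp(x) - 3)*exp(x) + C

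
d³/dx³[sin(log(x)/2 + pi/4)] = sqrt(2)*(-sin(log(x)/2) + 13*cos(log(x)/2))/(16*x^3)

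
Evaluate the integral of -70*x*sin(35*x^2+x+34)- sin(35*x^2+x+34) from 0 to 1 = cos(70) - cos(34)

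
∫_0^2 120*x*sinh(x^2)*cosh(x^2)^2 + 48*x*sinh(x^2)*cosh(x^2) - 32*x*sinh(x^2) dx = -16*cosh(4) - 16 + 12*cosh(4)^2 + 20*cosh(4)^3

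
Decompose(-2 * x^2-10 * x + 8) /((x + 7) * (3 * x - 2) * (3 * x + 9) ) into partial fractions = 4/(759*(3*x - 2)) - 5/(69*(x + 7)) - 5/(33*(x + 3))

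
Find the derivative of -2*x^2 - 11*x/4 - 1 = -4*x - 11/4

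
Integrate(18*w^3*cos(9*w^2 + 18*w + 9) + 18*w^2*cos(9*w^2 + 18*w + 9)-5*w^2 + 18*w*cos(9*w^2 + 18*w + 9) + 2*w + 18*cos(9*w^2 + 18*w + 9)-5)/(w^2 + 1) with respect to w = -5*w + log(w^2 + 1) + sin(9*(w + 1)^2) + C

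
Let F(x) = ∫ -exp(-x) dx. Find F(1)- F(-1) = -E + exp(-1)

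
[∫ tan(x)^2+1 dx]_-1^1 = 2*tan(1)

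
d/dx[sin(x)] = cos(x)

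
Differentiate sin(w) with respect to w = cos(w)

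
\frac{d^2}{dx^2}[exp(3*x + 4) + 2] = 9*exp(3*x + 4)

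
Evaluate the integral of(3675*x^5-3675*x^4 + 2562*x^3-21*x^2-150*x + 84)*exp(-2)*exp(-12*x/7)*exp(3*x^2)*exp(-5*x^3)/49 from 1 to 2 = -234*exp(-234/7)/7 + 40*exp(-40/7)/7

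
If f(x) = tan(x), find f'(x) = cos(x)^(-2)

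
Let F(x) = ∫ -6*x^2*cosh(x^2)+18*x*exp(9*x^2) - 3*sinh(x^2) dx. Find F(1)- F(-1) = -6*sinh(1)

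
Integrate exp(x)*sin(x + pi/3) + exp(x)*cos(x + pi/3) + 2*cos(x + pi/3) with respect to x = (exp(x) + 2)*sin(x + pi/3) + C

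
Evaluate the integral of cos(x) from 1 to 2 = -sin(1) + sin(2)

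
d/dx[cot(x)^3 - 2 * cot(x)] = -3*cot(x)^4 - cot(x)^2 + 2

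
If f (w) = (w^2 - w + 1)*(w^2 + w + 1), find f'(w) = 4*w^3 + 2*w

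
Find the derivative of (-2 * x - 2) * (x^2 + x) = -6*x^2 - 8*x - 2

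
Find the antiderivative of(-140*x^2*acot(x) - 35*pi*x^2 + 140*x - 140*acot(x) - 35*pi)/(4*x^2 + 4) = -35*x*(4*acot(x) + pi)/4 + C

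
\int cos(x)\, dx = sin(x) + C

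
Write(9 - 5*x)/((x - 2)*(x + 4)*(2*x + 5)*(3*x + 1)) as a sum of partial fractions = -288/(1001*(3*x + 1)) + 172/(351*(2*x + 5)) - 29/(198*(x + 4)) - 1/(378*(x - 2))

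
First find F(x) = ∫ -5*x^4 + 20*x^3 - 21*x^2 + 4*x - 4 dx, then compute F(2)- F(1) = -3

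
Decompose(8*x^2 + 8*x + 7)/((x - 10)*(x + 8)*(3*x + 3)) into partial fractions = 65/(54*(x + 8)) - 1/(33*(x + 1)) + 887/(594*(x - 10))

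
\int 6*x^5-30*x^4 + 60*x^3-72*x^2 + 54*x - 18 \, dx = x^6 - 6*x^5 + 15*x^4 - 24*x^3 + 27*x^2 - 18*x + C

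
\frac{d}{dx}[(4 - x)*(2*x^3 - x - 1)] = -8*x^3 + 24*x^2 + 2*x - 3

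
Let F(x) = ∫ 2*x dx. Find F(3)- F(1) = 8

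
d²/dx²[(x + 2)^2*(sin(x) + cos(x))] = -x^2*sin(x) - x^2*cos(x) - 8*x*sin(x) - 10*sin(x) + 6*cos(x)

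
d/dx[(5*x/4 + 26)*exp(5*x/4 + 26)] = 25*x*exp(5*x/4 + 26)/16 + 135*exp(5*x/4 + 26)/4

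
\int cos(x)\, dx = sin(x) + C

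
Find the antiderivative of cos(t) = sin(t) + C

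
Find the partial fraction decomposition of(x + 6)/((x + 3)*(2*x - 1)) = 13/(7*(2*x - 1)) - 3/(7*(x + 3))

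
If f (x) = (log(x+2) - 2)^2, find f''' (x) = (4*log(x + 2) - 14)/(x^3 + 6*x^2 + 12*x + 8)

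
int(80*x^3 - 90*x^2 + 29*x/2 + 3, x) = 20*x^4 - 30*x^3 + 29*x^2/4 + 3*x + C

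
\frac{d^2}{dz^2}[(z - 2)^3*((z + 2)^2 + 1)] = 20*z^3 - 24*z^2 - 42*z + 20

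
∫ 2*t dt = t^2 + C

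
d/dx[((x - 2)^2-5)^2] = 4*x^3 - 24*x^2 + 28*x + 8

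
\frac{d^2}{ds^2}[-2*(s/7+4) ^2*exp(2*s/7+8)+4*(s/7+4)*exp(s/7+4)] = -8*s^2*exp(2*s/7 + 8)/2401 + 4*s*exp(s/7 + 4)/343 - 80*s*exp(2*s/7 + 8)/343 + 24*exp(s/7 + 4)/49 - 4*exp(2*s/7 + 8)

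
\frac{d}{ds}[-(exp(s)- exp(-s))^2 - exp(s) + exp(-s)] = (-2*exp(4*s) - exp(3*s) - exp(s) + 2)*exp(-2*s)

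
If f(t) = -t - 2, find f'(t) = -1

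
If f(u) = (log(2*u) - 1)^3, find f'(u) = (3*log(u)^2 - 6*log(u) + 6*log(2)*log(u) - 6*log(2) + 3*log(2)^2 + 3)/u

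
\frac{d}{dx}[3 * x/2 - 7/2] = 3/2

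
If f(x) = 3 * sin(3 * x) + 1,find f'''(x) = -81*cos(3*x)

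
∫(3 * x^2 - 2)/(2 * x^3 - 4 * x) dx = log(x*(x^2 - 2))/2 + C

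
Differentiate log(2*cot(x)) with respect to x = -2/sin(2*x)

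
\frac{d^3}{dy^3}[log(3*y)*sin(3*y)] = (-27*y^3*log(y)*cos(3*y) - 27*y^3*log(3)*cos(3*y) - 27*y^2*sin(3*y) - 9*y*cos(3*y) + 2*sin(3*y))/y^3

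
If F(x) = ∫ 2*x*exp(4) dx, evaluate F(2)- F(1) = 3*exp(4)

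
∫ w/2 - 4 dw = w^2/4 - 4*w + C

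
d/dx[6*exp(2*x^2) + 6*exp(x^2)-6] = 24*x*exp(2*x^2) + 12*x*exp(x^2)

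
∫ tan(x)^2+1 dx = tan(x) + C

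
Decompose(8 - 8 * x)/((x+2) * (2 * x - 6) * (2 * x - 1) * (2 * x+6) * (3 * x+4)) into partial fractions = 189/(715*(3*x + 4)) - 16/(1925*(2*x - 1)) + 4/(105*(x + 3)) - 3/(25*(x + 2)) - 2/(975*(x - 3))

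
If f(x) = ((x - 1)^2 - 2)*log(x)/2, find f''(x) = (2*x^2*log(x) + 3*x^2 - 2*x + 1)/(2*x^2)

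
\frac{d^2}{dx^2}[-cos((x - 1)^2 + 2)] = 4*x^2*cos(x^2 - 2*x + 3) - 8*x*cos(x^2 - 2*x + 3) + 2*sin(x^2 - 2*x + 3) + 4*cos(x^2 - 2*x + 3)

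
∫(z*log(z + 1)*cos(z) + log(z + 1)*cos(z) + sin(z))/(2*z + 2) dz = log(z + 1)*sin(z)/2 + C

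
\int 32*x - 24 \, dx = 16*x^2 - 24*x + C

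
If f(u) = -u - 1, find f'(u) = -1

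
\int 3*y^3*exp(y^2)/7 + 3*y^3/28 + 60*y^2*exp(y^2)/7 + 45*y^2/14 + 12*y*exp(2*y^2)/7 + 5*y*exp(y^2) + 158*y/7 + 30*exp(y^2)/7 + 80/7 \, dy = -y^2/2 - 10*y + 3*(y^2 + 20*y + 4*exp(y^2) + 20)^2/112 - 2*exp(y^2) + C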